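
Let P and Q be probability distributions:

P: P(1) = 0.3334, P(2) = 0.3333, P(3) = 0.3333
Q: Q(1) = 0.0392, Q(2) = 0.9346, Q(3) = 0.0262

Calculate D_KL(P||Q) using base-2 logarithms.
1.7568 bits

D_KL(P||Q) = Σ P(x) log₂(P(x)/Q(x))

Computing term by term:
  P(1)·log₂(P(1)/Q(1)) = 0.3334·log₂(0.3334/0.0392) = 1.02965
  P(2)·log₂(P(2)/Q(2)) = 0.3333·log₂(0.3333/0.9346) = -0.49579
  P(3)·log₂(P(3)/Q(3)) = 0.3333·log₂(0.3333/0.0262) = 1.22294

D_KL(P||Q) = 1.02965 - 0.49579 + 1.22294 = 1.75680 ≈ 1.7568 bits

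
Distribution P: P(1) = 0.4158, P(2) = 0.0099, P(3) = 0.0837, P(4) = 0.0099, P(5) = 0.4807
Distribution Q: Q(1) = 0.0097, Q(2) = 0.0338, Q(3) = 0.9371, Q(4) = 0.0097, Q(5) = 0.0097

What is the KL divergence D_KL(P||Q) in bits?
4.6523 bits

D_KL(P||Q) = Σ P(x) log₂(P(x)/Q(x))

Computing term by term:
  P(1)·log₂(P(1)/Q(1)) = 0.4158·log₂(0.4158/0.0097) = 2.25437
  P(2)·log₂(P(2)/Q(2)) = 0.0099·log₂(0.0099/0.0338) = -0.01754
  P(3)·log₂(P(3)/Q(3)) = 0.0837·log₂(0.0837/0.9371) = -0.29169
  P(4)·log₂(P(4)/Q(4)) = 0.0099·log₂(0.0099/0.0097) = 0.00029
  P(5)·log₂(P(5)/Q(5)) = 0.4807·log₂(0.4807/0.0097) = 2.70683

D_KL(P||Q) = 2.25437 - 0.01754 - 0.29169 + 0.00029 + 2.70683 = 4.65226 ≈ 4.6523 bits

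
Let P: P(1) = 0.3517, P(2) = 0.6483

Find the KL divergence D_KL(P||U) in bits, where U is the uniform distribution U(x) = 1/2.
0.0644 bits

U(i) = 1/2 for all i

D_KL(P||U) = Σ P(x) log₂(P(x) / (1/2))
           = Σ P(x) log₂(P(x)) + log₂(2)
           = log₂(2) - H(P)

H(P) = -Σ P(x) log₂(P(x)):
  -P(1)·log₂(P(1)) = -(0.3517)·log₂(0.3517) = 0.53022
  -P(2)·log₂(P(2)) = -(0.6483)·log₂(0.6483) = 0.40536
H(P) = 0.53022 + 0.40536 = 0.93558 bits

log₂(2) = 1.00000 bits

D_KL(P||U) = 1.00000 - 0.93558 = 0.06442 ≈ 0.0644 bits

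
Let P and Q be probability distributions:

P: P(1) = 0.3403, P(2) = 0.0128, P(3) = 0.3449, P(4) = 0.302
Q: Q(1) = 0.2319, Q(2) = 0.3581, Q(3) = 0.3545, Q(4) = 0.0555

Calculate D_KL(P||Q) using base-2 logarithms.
0.8512 bits

D_KL(P||Q) = Σ P(x) log₂(P(x)/Q(x))

Computing term by term:
  P(1)·log₂(P(1)/Q(1)) = 0.3403·log₂(0.3403/0.2319) = 0.18829
  P(2)·log₂(P(2)/Q(2)) = 0.0128·log₂(0.0128/0.3581) = -0.06152
  P(3)·log₂(P(3)/Q(3)) = 0.3449·log₂(0.3449/0.3545) = -0.01366
  P(4)·log₂(P(4)/Q(4)) = 0.302·log₂(0.302/0.0555) = 0.73808

D_KL(P||Q) = 0.18829 - 0.06152 - 0.01366 + 0.73808 = 0.85119 ≈ 0.8512 bits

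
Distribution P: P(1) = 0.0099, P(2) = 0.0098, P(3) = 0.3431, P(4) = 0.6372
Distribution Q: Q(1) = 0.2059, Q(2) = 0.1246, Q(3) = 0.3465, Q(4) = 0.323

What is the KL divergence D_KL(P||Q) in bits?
0.5404 bits

D_KL(P||Q) = Σ P(x) log₂(P(x)/Q(x))

Computing term by term:
  P(1)·log₂(P(1)/Q(1)) = 0.0099·log₂(0.0099/0.2059) = -0.04335
  P(2)·log₂(P(2)/Q(2)) = 0.0098·log₂(0.0098/0.1246) = -0.03595
  P(3)·log₂(P(3)/Q(3)) = 0.3431·log₂(0.3431/0.3465) = -0.00488
  P(4)·log₂(P(4)/Q(4)) = 0.6372·log₂(0.6372/0.323) = 0.62459

D_KL(P||Q) = -0.04335 - 0.03595 - 0.00488 + 0.62459 = 0.54041 ≈ 0.5404 bits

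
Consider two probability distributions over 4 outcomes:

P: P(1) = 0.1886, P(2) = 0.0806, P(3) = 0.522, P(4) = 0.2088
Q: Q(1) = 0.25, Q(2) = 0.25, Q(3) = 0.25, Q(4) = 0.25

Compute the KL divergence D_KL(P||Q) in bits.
0.2919 bits

D_KL(P||Q) = Σ P(x) log₂(P(x)/Q(x))

Computing term by term:
  P(1)·log₂(P(1)/Q(1)) = 0.1886·log₂(0.1886/0.25) = -0.07668
  P(2)·log₂(P(2)/Q(2)) = 0.0806·log₂(0.0806/0.25) = -0.13163
  P(3)·log₂(P(3)/Q(3)) = 0.522·log₂(0.522/0.25) = 0.55443
  P(4)·log₂(P(4)/Q(4)) = 0.2088·log₂(0.2088/0.25) = -0.05425

D_KL(P||Q) = -0.07668 - 0.13163 + 0.55443 - 0.05425 = 0.29187 ≈ 0.2919 bits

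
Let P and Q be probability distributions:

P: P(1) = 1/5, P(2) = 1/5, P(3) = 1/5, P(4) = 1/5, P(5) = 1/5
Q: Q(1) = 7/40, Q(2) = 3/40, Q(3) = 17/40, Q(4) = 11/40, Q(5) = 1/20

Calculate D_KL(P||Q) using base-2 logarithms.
0.4122 bits

D_KL(P||Q) = Σ P(x) log₂(P(x)/Q(x))

Computing term by term:
  P(1)·log₂(P(1)/Q(1)) = (1/5)·log₂((1/5)/(7/40)) = 0.03853
  P(2)·log₂(P(2)/Q(2)) = (1/5)·log₂((1/5)/(3/40)) = 0.28301
  P(3)·log₂(P(3)/Q(3)) = (1/5)·log₂((1/5)/(17/40)) = -0.21749
  P(4)·log₂(P(4)/Q(4)) = (1/5)·log₂((1/5)/(11/40)) = -0.09189
  P(5)·log₂(P(5)/Q(5)) = (1/5)·log₂((1/5)/(1/20)) = 0.40000

D_KL(P||Q) = 0.03853 + 0.28301 - 0.21749 - 0.09189 + 0.40000 = 0.41216 ≈ 0.4122 bits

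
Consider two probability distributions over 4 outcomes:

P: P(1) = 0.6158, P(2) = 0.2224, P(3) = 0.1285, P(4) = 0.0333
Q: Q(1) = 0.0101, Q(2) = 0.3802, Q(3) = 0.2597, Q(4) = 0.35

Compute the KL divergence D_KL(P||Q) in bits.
3.2362 bits

D_KL(P||Q) = Σ P(x) log₂(P(x)/Q(x))

Computing term by term:
  P(1)·log₂(P(1)/Q(1)) = 0.6158·log₂(0.6158/0.0101) = 3.65172
  P(2)·log₂(P(2)/Q(2)) = 0.2224·log₂(0.2224/0.3802) = -0.17205
  P(3)·log₂(P(3)/Q(3)) = 0.1285·log₂(0.1285/0.2597) = -0.13044
  P(4)·log₂(P(4)/Q(4)) = 0.0333·log₂(0.0333/0.35) = -0.11301

D_KL(P||Q) = 3.65172 - 0.17205 - 0.13044 - 0.11301 = 3.23622 ≈ 3.2362 bits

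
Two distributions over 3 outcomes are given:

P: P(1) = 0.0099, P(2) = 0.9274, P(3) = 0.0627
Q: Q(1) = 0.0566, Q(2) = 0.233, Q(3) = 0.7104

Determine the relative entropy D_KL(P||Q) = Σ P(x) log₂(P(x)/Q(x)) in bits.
1.6037 bits

D_KL(P||Q) = Σ P(x) log₂(P(x)/Q(x))

Computing term by term:
  P(1)·log₂(P(1)/Q(1)) = 0.0099·log₂(0.0099/0.0566) = -0.02490
  P(2)·log₂(P(2)/Q(2)) = 0.9274·log₂(0.9274/0.233) = 1.84818
  P(3)·log₂(P(3)/Q(3)) = 0.0627·log₂(0.0627/0.7104) = -0.21958

D_KL(P||Q) = -0.02490 + 1.84818 - 0.21958 = 1.60370 ≈ 1.6037 bits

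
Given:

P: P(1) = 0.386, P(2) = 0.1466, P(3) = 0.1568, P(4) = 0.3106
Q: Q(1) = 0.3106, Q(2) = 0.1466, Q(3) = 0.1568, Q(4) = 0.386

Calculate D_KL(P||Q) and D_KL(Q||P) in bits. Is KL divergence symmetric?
D_KL(P||Q) = 0.0236 bits, D_KL(Q||P) = 0.0236 bits. The two values coincide for this particular pair, but no — KL divergence is not symmetric in general.

D_KL(P||Q) = Σ P(x) log₂(P(x)/Q(x))

Computing term by term:
  P(1)·log₂(P(1)/Q(1)) = 0.386·log₂(0.386/0.3106) = 0.12103
  P(2)·log₂(P(2)/Q(2)) = 0.1466·log₂(0.1466/0.1466) = 0.00000
  P(3)·log₂(P(3)/Q(3)) = 0.1568·log₂(0.1568/0.1568) = 0.00000
  P(4)·log₂(P(4)/Q(4)) = 0.3106·log₂(0.3106/0.386) = -0.09739

D_KL(P||Q) = 0.12103 + 0.00000 + 0.00000 - 0.09739 = 0.02364 ≈ 0.0236 bits

D_KL(Q||P) = Σ Q(x) log₂(Q(x)/P(x))

Computing term by term:
  Q(1)·log₂(Q(1)/P(1)) = 0.3106·log₂(0.3106/0.386) = -0.09739
  Q(2)·log₂(Q(2)/P(2)) = 0.1466·log₂(0.1466/0.1466) = 0.00000
  Q(3)·log₂(Q(3)/P(3)) = 0.1568·log₂(0.1568/0.1568) = 0.00000
  Q(4)·log₂(Q(4)/P(4)) = 0.386·log₂(0.386/0.3106) = 0.12103

D_KL(Q||P) = -0.09739 + 0.00000 + 0.00000 + 0.12103 = 0.02364 ≈ 0.0236 bits

These ARE equal here. Q is P with outcomes relabeled (Q(1) = P(4), Q(4) = P(1)) by a relabeling that is its own inverse, so the two sums contain exactly the same terms in a different order. This is a special case — KL divergence is not symmetric in general: D_KL(P||Q) ≠ D_KL(Q||P) for most P, Q.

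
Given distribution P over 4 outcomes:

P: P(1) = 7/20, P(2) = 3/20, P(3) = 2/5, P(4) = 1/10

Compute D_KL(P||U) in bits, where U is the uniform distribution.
0.1984 bits

U(i) = 1/4 for all i

D_KL(P||U) = Σ P(x) log₂(P(x) / (1/4))
           = Σ P(x) log₂(P(x)) + log₂(4)
           = log₂(4) - H(P)

H(P) = -Σ P(x) log₂(P(x)):
  -P(1)·log₂(P(1)) = -(7/20)·log₂(7/20) = 0.53010
  -P(2)·log₂(P(2)) = -(3/20)·log₂(3/20) = 0.41054
  -P(3)·log₂(P(3)) = -(2/5)·log₂(2/5) = 0.52877
  -P(4)·log₂(P(4)) = -(1/10)·log₂(1/10) = 0.33219
H(P) = 0.53010 + 0.41054 + 0.52877 + 0.33219 = 1.80160 bits

log₂(4) = 2.00000 bits

D_KL(P||U) = 2.00000 - 1.80160 = 0.19840 ≈ 0.1984 bits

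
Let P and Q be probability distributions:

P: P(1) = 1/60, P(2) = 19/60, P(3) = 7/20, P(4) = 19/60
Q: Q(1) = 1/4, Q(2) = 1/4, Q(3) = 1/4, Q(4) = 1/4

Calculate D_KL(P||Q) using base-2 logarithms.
0.3208 bits

D_KL(P||Q) = Σ P(x) log₂(P(x)/Q(x))

Computing term by term:
  P(1)·log₂(P(1)/Q(1)) = (1/60)·log₂((1/60)/(1/4)) = -0.06511
  P(2)·log₂(P(2)/Q(2)) = (19/60)·log₂((19/60)/(1/4)) = 0.10800
  P(3)·log₂(P(3)/Q(3)) = (7/20)·log₂((7/20)/(1/4)) = 0.16990
  P(4)·log₂(P(4)/Q(4)) = (19/60)·log₂((19/60)/(1/4)) = 0.10800

D_KL(P||Q) = -0.06511 + 0.10800 + 0.16990 + 0.10800 = 0.32079 ≈ 0.3208 bits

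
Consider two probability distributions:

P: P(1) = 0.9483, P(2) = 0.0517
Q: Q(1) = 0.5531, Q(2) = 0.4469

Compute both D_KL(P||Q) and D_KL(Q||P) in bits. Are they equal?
D_KL(P||Q) = 0.5767 bits, D_KL(Q||P) = 0.9604 bits. No, they are not equal.

D_KL(P||Q) = Σ P(x) log₂(P(x)/Q(x))

Computing term by term:
  P(1)·log₂(P(1)/Q(1)) = 0.9483·log₂(0.9483/0.5531) = 0.73759
  P(2)·log₂(P(2)/Q(2)) = 0.0517·log₂(0.0517/0.4469) = -0.16088

D_KL(P||Q) = 0.73759 - 0.16088 = 0.57671 ≈ 0.5767 bits

D_KL(Q||P) = Σ Q(x) log₂(Q(x)/P(x))

Computing term by term:
  Q(1)·log₂(Q(1)/P(1)) = 0.5531·log₂(0.5531/0.9483) = -0.43020
  Q(2)·log₂(Q(2)/P(2)) = 0.4469·log₂(0.4469/0.0517) = 1.39063

D_KL(Q||P) = -0.43020 + 1.39063 = 0.96043 ≈ 0.9604 bits

These are NOT equal (difference: 0.3837 bits). KL divergence is asymmetric: D_KL(P||Q) ≠ D_KL(Q||P) in general.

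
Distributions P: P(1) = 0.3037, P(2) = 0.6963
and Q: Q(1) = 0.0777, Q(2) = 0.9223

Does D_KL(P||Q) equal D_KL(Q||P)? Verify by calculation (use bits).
D_KL(P||Q) = 0.3149 bits, D_KL(Q||P) = 0.2212 bits. No — D_KL(P||Q) ≠ D_KL(Q||P) for this pair.

D_KL(P||Q) = Σ P(x) log₂(P(x)/Q(x))

Computing term by term:
  P(1)·log₂(P(1)/Q(1)) = 0.3037·log₂(0.3037/0.0777) = 0.59727
  P(2)·log₂(P(2)/Q(2)) = 0.6963·log₂(0.6963/0.9223) = -0.28237

D_KL(P||Q) = 0.59727 - 0.28237 = 0.31490 ≈ 0.3149 bits

D_KL(Q||P) = Σ Q(x) log₂(Q(x)/P(x))

Computing term by term:
  Q(1)·log₂(Q(1)/P(1)) = 0.0777·log₂(0.0777/0.3037) = -0.15281
  Q(2)·log₂(Q(2)/P(2)) = 0.9223·log₂(0.9223/0.6963) = 0.37402

D_KL(Q||P) = -0.15281 + 0.37402 = 0.22121 ≈ 0.2212 bits

These are NOT equal (difference: 0.0937 bits). KL divergence is asymmetric: D_KL(P||Q) ≠ D_KL(Q||P) in general.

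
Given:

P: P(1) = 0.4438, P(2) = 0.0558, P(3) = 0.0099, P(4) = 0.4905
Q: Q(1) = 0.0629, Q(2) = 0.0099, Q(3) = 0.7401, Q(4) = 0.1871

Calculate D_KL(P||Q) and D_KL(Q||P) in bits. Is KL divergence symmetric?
D_KL(P||Q) = 2.0106 bits, D_KL(Q||P) = 4.1443 bits. No, KL divergence is not symmetric.

D_KL(P||Q) = Σ P(x) log₂(P(x)/Q(x))

Computing term by term:
  P(1)·log₂(P(1)/Q(1)) = 0.4438·log₂(0.4438/0.0629) = 1.25097
  P(2)·log₂(P(2)/Q(2)) = 0.0558·log₂(0.0558/0.0099) = 0.13921
  P(3)·log₂(P(3)/Q(3)) = 0.0099·log₂(0.0099/0.7401) = -0.06162
  P(4)·log₂(P(4)/Q(4)) = 0.4905·log₂(0.4905/0.1871) = 0.68201

D_KL(P||Q) = 1.25097 + 0.13921 - 0.06162 + 0.68201 = 2.01057 ≈ 2.0106 bits

D_KL(Q||P) = Σ Q(x) log₂(Q(x)/P(x))

Computing term by term:
  Q(1)·log₂(Q(1)/P(1)) = 0.0629·log₂(0.0629/0.4438) = -0.17730
  Q(2)·log₂(Q(2)/P(2)) = 0.0099·log₂(0.0099/0.0558) = -0.02470
  Q(3)·log₂(Q(3)/P(3)) = 0.7401·log₂(0.7401/0.0099) = 4.60649
  Q(4)·log₂(Q(4)/P(4)) = 0.1871·log₂(0.1871/0.4905) = -0.26015

D_KL(Q||P) = -0.17730 - 0.02470 + 4.60649 - 0.26015 = 4.14434 ≈ 4.1443 bits

These are NOT equal (difference: 2.1337 bits). KL divergence is asymmetric: D_KL(P||Q) ≠ D_KL(Q||P) in general.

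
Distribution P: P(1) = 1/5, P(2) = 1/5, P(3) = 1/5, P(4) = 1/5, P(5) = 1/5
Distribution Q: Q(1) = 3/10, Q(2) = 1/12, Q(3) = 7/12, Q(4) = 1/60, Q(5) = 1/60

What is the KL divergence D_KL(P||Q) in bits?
1.2607 bits

D_KL(P||Q) = Σ P(x) log₂(P(x)/Q(x))

Computing term by term:
  P(1)·log₂(P(1)/Q(1)) = (1/5)·log₂((1/5)/(3/10)) = -0.11699
  P(2)·log₂(P(2)/Q(2)) = (1/5)·log₂((1/5)/(1/12)) = 0.25261
  P(3)·log₂(P(3)/Q(3)) = (1/5)·log₂((1/5)/(7/12)) = -0.30886
  P(4)·log₂(P(4)/Q(4)) = (1/5)·log₂((1/5)/(1/60)) = 0.71699
  P(5)·log₂(P(5)/Q(5)) = (1/5)·log₂((1/5)/(1/60)) = 0.71699

D_KL(P||Q) = -0.11699 + 0.25261 - 0.30886 + 0.71699 + 0.71699 = 1.26074 ≈ 1.2607 bits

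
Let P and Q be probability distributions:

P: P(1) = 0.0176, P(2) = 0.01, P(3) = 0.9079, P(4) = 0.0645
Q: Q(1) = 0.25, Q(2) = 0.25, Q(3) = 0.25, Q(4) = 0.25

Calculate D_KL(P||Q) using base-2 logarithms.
1.4494 bits

D_KL(P||Q) = Σ P(x) log₂(P(x)/Q(x))

Computing term by term:
  P(1)·log₂(P(1)/Q(1)) = 0.0176·log₂(0.0176/0.25) = -0.06738
  P(2)·log₂(P(2)/Q(2)) = 0.01·log₂(0.01/0.25) = -0.04644
  P(3)·log₂(P(3)/Q(3)) = 0.9079·log₂(0.9079/0.25) = 1.68924
  P(4)·log₂(P(4)/Q(4)) = 0.0645·log₂(0.0645/0.25) = -0.12607

D_KL(P||Q) = -0.06738 - 0.04644 + 1.68924 - 0.12607 = 1.44935 ≈ 1.4494 bits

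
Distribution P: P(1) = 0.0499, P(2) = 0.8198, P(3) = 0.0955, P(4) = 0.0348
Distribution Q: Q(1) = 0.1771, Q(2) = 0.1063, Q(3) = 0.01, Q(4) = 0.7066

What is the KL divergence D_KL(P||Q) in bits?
2.4846 bits

D_KL(P||Q) = Σ P(x) log₂(P(x)/Q(x))

Computing term by term:
  P(1)·log₂(P(1)/Q(1)) = 0.0499·log₂(0.0499/0.1771) = -0.09119
  P(2)·log₂(P(2)/Q(2)) = 0.8198·log₂(0.8198/0.1063) = 2.41606
  P(3)·log₂(P(3)/Q(3)) = 0.0955·log₂(0.0955/0.01) = 0.31090
  P(4)·log₂(P(4)/Q(4)) = 0.0348·log₂(0.0348/0.7066) = -0.15116

D_KL(P||Q) = -0.09119 + 2.41606 + 0.31090 - 0.15116 = 2.48461 ≈ 2.4846 bits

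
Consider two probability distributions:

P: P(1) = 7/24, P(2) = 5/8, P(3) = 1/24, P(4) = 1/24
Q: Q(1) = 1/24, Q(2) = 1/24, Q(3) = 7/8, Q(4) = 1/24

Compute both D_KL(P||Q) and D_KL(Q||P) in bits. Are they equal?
D_KL(P||Q) = 3.0776 bits, D_KL(Q||P) = 3.5635 bits. No, they are not equal.

D_KL(P||Q) = Σ P(x) log₂(P(x)/Q(x))

Computing term by term:
  P(1)·log₂(P(1)/Q(1)) = (7/24)·log₂((7/24)/(1/24)) = 0.81881
  P(2)·log₂(P(2)/Q(2)) = (5/8)·log₂((5/8)/(1/24)) = 2.44181
  P(3)·log₂(P(3)/Q(3)) = (1/24)·log₂((1/24)/(7/8)) = -0.18301
  P(4)·log₂(P(4)/Q(4)) = (1/24)·log₂((1/24)/(1/24)) = 0.00000

D_KL(P||Q) = 0.81881 + 2.44181 - 0.18301 + 0.00000 = 3.07761 ≈ 3.0776 bits

D_KL(Q||P) = Σ Q(x) log₂(Q(x)/P(x))

Computing term by term:
  Q(1)·log₂(Q(1)/P(1)) = (1/24)·log₂((1/24)/(7/24)) = -0.11697
  Q(2)·log₂(Q(2)/P(2)) = (1/24)·log₂((1/24)/(5/8)) = -0.16279
  Q(3)·log₂(Q(3)/P(3)) = (7/8)·log₂((7/8)/(1/24)) = 3.84328
  Q(4)·log₂(Q(4)/P(4)) = (1/24)·log₂((1/24)/(1/24)) = 0.00000

D_KL(Q||P) = -0.11697 - 0.16279 + 3.84328 + 0.00000 = 3.56352 ≈ 3.5635 bits

These are NOT equal (difference: 0.4859 bits). KL divergence is asymmetric: D_KL(P||Q) ≠ D_KL(Q||P) in general.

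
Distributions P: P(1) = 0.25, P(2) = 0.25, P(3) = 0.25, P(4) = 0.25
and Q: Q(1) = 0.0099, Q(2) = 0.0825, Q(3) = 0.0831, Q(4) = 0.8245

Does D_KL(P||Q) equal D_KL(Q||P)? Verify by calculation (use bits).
D_KL(P||Q) = 1.5313 bits, D_KL(Q||P) = 1.1093 bits. No — D_KL(P||Q) ≠ D_KL(Q||P) for this pair.

D_KL(P||Q) = Σ P(x) log₂(P(x)/Q(x))

Computing term by term:
  P(1)·log₂(P(1)/Q(1)) = 0.25·log₂(0.25/0.0099) = 1.16459
  P(2)·log₂(P(2)/Q(2)) = 0.25·log₂(0.25/0.0825) = 0.39987
  P(3)·log₂(P(3)/Q(3)) = 0.25·log₂(0.25/0.0831) = 0.39725
  P(4)·log₂(P(4)/Q(4)) = 0.25·log₂(0.25/0.8245) = -0.43040

D_KL(P||Q) = 1.16459 + 0.39987 + 0.39725 - 0.43040 = 1.53131 ≈ 1.5313 bits

D_KL(Q||P) = Σ Q(x) log₂(Q(x)/P(x))

Computing term by term:
  Q(1)·log₂(Q(1)/P(1)) = 0.0099·log₂(0.0099/0.25) = -0.04612
  Q(2)·log₂(Q(2)/P(2)) = 0.0825·log₂(0.0825/0.25) = -0.13196
  Q(3)·log₂(Q(3)/P(3)) = 0.0831·log₂(0.0831/0.25) = -0.13205
  Q(4)·log₂(Q(4)/P(4)) = 0.8245·log₂(0.8245/0.25) = 1.41945

D_KL(Q||P) = -0.04612 - 0.13196 - 0.13205 + 1.41945 = 1.10932 ≈ 1.1093 bits

These are NOT equal (difference: 0.4220 bits). KL divergence is asymmetric: D_KL(P||Q) ≠ D_KL(Q||P) in general.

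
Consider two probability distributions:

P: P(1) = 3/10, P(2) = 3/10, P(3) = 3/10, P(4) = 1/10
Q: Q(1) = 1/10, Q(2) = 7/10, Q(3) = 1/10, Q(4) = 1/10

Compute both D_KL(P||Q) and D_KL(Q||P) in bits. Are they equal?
D_KL(P||Q) = 0.5843 bits, D_KL(Q||P) = 0.5387 bits. No, they are not equal.

D_KL(P||Q) = Σ P(x) log₂(P(x)/Q(x))

Computing term by term:
  P(1)·log₂(P(1)/Q(1)) = (3/10)·log₂((3/10)/(1/10)) = 0.47549
  P(2)·log₂(P(2)/Q(2)) = (3/10)·log₂((3/10)/(7/10)) = -0.36672
  P(3)·log₂(P(3)/Q(3)) = (3/10)·log₂((3/10)/(1/10)) = 0.47549
  P(4)·log₂(P(4)/Q(4)) = (1/10)·log₂((1/10)/(1/10)) = 0.00000

D_KL(P||Q) = 0.47549 - 0.36672 + 0.47549 + 0.00000 = 0.58426 ≈ 0.5843 bits

D_KL(Q||P) = Σ Q(x) log₂(Q(x)/P(x))

Computing term by term:
  Q(1)·log₂(Q(1)/P(1)) = (1/10)·log₂((1/10)/(3/10)) = -0.15850
  Q(2)·log₂(Q(2)/P(2)) = (7/10)·log₂((7/10)/(3/10)) = 0.85567
  Q(3)·log₂(Q(3)/P(3)) = (1/10)·log₂((1/10)/(3/10)) = -0.15850
  Q(4)·log₂(Q(4)/P(4)) = (1/10)·log₂((1/10)/(1/10)) = 0.00000

D_KL(Q||P) = -0.15850 + 0.85567 - 0.15850 + 0.00000 = 0.53867 ≈ 0.5387 bits

These are NOT equal (difference: 0.0456 bits). KL divergence is asymmetric: D_KL(P||Q) ≠ D_KL(Q||P) in general.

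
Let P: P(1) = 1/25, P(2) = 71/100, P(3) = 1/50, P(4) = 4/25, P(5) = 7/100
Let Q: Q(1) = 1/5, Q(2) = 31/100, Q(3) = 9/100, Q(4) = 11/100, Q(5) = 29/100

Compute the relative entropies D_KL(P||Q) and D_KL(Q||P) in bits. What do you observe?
D_KL(P||Q) = 0.6555 bits, D_KL(Q||P) = 0.8243 bits. The two directions give different values (D_KL(Q||P) exceeds D_KL(P||Q) by 0.1688 bits): KL divergence is asymmetric.

D_KL(P||Q) = Σ P(x) log₂(P(x)/Q(x))

Computing term by term:
  P(1)·log₂(P(1)/Q(1)) = (1/25)·log₂((1/25)/(1/5)) = -0.09288
  P(2)·log₂(P(2)/Q(2)) = (71/100)·log₂((71/100)/(31/100)) = 0.84884
  P(3)·log₂(P(3)/Q(3)) = (1/50)·log₂((1/50)/(9/100)) = -0.04340
  P(4)·log₂(P(4)/Q(4)) = (4/25)·log₂((4/25)/(11/100)) = 0.08649
  P(5)·log₂(P(5)/Q(5)) = (7/100)·log₂((7/100)/(29/100)) = -0.14354

D_KL(P||Q) = -0.09288 + 0.84884 - 0.04340 + 0.08649 - 0.14354 = 0.65551 ≈ 0.6555 bits

D_KL(Q||P) = Σ Q(x) log₂(Q(x)/P(x))

Computing term by term:
  Q(1)·log₂(Q(1)/P(1)) = (1/5)·log₂((1/5)/(1/25)) = 0.46439
  Q(2)·log₂(Q(2)/P(2)) = (31/100)·log₂((31/100)/(71/100)) = -0.37062
  Q(3)·log₂(Q(3)/P(3)) = (9/100)·log₂((9/100)/(1/50)) = 0.19529
  Q(4)·log₂(Q(4)/P(4)) = (11/100)·log₂((11/100)/(4/25)) = -0.05946
  Q(5)·log₂(Q(5)/P(5)) = (29/100)·log₂((29/100)/(7/100)) = 0.59468

D_KL(Q||P) = 0.46439 - 0.37062 + 0.19529 - 0.05946 + 0.59468 = 0.82428 ≈ 0.8243 bits

These are NOT equal (difference: 0.1688 bits). KL divergence is asymmetric: D_KL(P||Q) ≠ D_KL(Q||P) in general.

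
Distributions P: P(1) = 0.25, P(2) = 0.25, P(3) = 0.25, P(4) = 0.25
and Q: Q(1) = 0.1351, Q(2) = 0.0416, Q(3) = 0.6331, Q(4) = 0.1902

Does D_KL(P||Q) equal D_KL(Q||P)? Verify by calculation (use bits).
D_KL(P||Q) = 0.6323 bits, D_KL(Q||P) = 0.5461 bits. No — D_KL(P||Q) ≠ D_KL(Q||P) for this pair.

D_KL(P||Q) = Σ P(x) log₂(P(x)/Q(x))

Computing term by term:
  P(1)·log₂(P(1)/Q(1)) = 0.25·log₂(0.25/0.1351) = 0.22198
  P(2)·log₂(P(2)/Q(2)) = 0.25·log₂(0.25/0.0416) = 0.64682
  P(3)·log₂(P(3)/Q(3)) = 0.25·log₂(0.25/0.6331) = -0.33513
  P(4)·log₂(P(4)/Q(4)) = 0.25·log₂(0.25/0.1902) = 0.09860

D_KL(P||Q) = 0.22198 + 0.64682 - 0.33513 + 0.09860 = 0.63227 ≈ 0.6323 bits

D_KL(Q||P) = Σ Q(x) log₂(Q(x)/P(x))

Computing term by term:
  Q(1)·log₂(Q(1)/P(1)) = 0.1351·log₂(0.1351/0.25) = -0.11996
  Q(2)·log₂(Q(2)/P(2)) = 0.0416·log₂(0.0416/0.25) = -0.10763
  Q(3)·log₂(Q(3)/P(3)) = 0.6331·log₂(0.6331/0.25) = 0.84867
  Q(4)·log₂(Q(4)/P(4)) = 0.1902·log₂(0.1902/0.25) = -0.07502

D_KL(Q||P) = -0.11996 - 0.10763 + 0.84867 - 0.07502 = 0.54606 ≈ 0.5461 bits

These are NOT equal (difference: 0.0862 bits). KL divergence is asymmetric: D_KL(P||Q) ≠ D_KL(Q||P) in general.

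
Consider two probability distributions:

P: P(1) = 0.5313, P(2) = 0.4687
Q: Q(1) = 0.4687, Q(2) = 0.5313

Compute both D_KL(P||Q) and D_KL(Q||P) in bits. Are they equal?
D_KL(P||Q) = 0.0113 bits, D_KL(Q||P) = 0.0113 bits. Yes, in this case they are equal (although KL divergence is not symmetric in general).

D_KL(P||Q) = Σ P(x) log₂(P(x)/Q(x))

Computing term by term:
  P(1)·log₂(P(1)/Q(1)) = 0.5313·log₂(0.5313/0.4687) = 0.09609
  P(2)·log₂(P(2)/Q(2)) = 0.4687·log₂(0.4687/0.5313) = -0.08477

D_KL(P||Q) = 0.09609 - 0.08477 = 0.01132 ≈ 0.0113 bits

D_KL(Q||P) = Σ Q(x) log₂(Q(x)/P(x))

Computing term by term:
  Q(1)·log₂(Q(1)/P(1)) = 0.4687·log₂(0.4687/0.5313) = -0.08477
  Q(2)·log₂(Q(2)/P(2)) = 0.5313·log₂(0.5313/0.4687) = 0.09609

D_KL(Q||P) = -0.08477 + 0.09609 = 0.01132 ≈ 0.0113 bits

These ARE equal here. Q is P with outcomes relabeled (Q(1) = P(2), Q(2) = P(1)) by a relabeling that is its own inverse, so the two sums contain exactly the same terms in a different order. This is a special case — KL divergence is not symmetric in general: D_KL(P||Q) ≠ D_KL(Q||P) for most P, Q.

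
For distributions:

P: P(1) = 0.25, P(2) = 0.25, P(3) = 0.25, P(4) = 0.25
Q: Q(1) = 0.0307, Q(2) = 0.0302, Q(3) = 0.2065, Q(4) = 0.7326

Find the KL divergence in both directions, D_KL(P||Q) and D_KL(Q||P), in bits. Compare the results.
D_KL(P||Q) = 1.1999 bits, D_KL(Q||P) = 0.8944 bits. D_KL(P||Q) is larger than D_KL(Q||P) by 0.3055 bits; the two directions differ.

D_KL(P||Q) = Σ P(x) log₂(P(x)/Q(x))

Computing term by term:
  P(1)·log₂(P(1)/Q(1)) = 0.25·log₂(0.25/0.0307) = 0.75640
  P(2)·log₂(P(2)/Q(2)) = 0.25·log₂(0.25/0.0302) = 0.76233
  P(3)·log₂(P(3)/Q(3)) = 0.25·log₂(0.25/0.2065) = 0.06895
  P(4)·log₂(P(4)/Q(4)) = 0.25·log₂(0.25/0.7326) = -0.38777

D_KL(P||Q) = 0.75640 + 0.76233 + 0.06895 - 0.38777 = 1.19991 ≈ 1.1999 bits

D_KL(Q||P) = Σ Q(x) log₂(Q(x)/P(x))

Computing term by term:
  Q(1)·log₂(Q(1)/P(1)) = 0.0307·log₂(0.0307/0.25) = -0.09289
  Q(2)·log₂(Q(2)/P(2)) = 0.0302·log₂(0.0302/0.25) = -0.09209
  Q(3)·log₂(Q(3)/P(3)) = 0.2065·log₂(0.2065/0.25) = -0.05695
  Q(4)·log₂(Q(4)/P(4)) = 0.7326·log₂(0.7326/0.25) = 1.13633

D_KL(Q||P) = -0.09289 - 0.09209 - 0.05695 + 1.13633 = 0.89440 ≈ 0.8944 bits

These are NOT equal (difference: 0.3055 bits). KL divergence is asymmetric: D_KL(P||Q) ≠ D_KL(Q||P) in general.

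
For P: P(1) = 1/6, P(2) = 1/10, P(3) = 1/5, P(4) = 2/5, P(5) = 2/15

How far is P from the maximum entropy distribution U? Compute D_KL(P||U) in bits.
0.1782 bits

U(i) = 1/5 for all i

D_KL(P||U) = Σ P(x) log₂(P(x) / (1/5))
           = Σ P(x) log₂(P(x)) + log₂(5)
           = log₂(5) - H(P)

H(P) = -Σ P(x) log₂(P(x)):
  -P(1)·log₂(P(1)) = -(1/6)·log₂(1/6) = 0.43083
  -P(2)·log₂(P(2)) = -(1/10)·log₂(1/10) = 0.33219
  -P(3)·log₂(P(3)) = -(1/5)·log₂(1/5) = 0.46439
  -P(4)·log₂(P(4)) = -(2/5)·log₂(2/5) = 0.52877
  -P(5)·log₂(P(5)) = -(2/15)·log₂(2/15) = 0.38759
H(P) = 0.43083 + 0.33219 + 0.46439 + 0.52877 + 0.38759 = 2.14377 bits

log₂(5) = 2.32193 bits

D_KL(P||U) = 2.32193 - 2.14377 = 0.17816 ≈ 0.1782 bits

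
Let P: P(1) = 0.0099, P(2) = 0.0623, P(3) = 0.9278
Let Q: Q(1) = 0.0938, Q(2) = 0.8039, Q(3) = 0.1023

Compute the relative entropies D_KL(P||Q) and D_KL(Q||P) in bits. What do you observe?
D_KL(P||Q) = 2.6894 bits, D_KL(Q||P) = 2.9450 bits. The two directions give different values (D_KL(Q||P) exceeds D_KL(P||Q) by 0.2556 bits): KL divergence is asymmetric.

D_KL(P||Q) = Σ P(x) log₂(P(x)/Q(x))

Computing term by term:
  P(1)·log₂(P(1)/Q(1)) = 0.0099·log₂(0.0099/0.0938) = -0.03212
  P(2)·log₂(P(2)/Q(2)) = 0.0623·log₂(0.0623/0.8039) = -0.22987
  P(3)·log₂(P(3)/Q(3)) = 0.9278·log₂(0.9278/0.1023) = 2.95134

D_KL(P||Q) = -0.03212 - 0.22987 + 2.95134 = 2.68935 ≈ 2.6894 bits

D_KL(Q||P) = Σ Q(x) log₂(Q(x)/P(x))

Computing term by term:
  Q(1)·log₂(Q(1)/P(1)) = 0.0938·log₂(0.0938/0.0099) = 0.30430
  Q(2)·log₂(Q(2)/P(2)) = 0.8039·log₂(0.8039/0.0623) = 2.96616
  Q(3)·log₂(Q(3)/P(3)) = 0.1023·log₂(0.1023/0.9278) = -0.32542

D_KL(Q||P) = 0.30430 + 2.96616 - 0.32542 = 2.94504 ≈ 2.9450 bits

These are NOT equal (difference: 0.2556 bits). KL divergence is asymmetric: D_KL(P||Q) ≠ D_KL(Q||P) in general.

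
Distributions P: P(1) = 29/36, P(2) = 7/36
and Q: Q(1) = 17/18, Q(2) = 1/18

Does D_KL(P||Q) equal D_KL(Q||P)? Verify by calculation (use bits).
D_KL(P||Q) = 0.1666 bits, D_KL(Q||P) = 0.1163 bits. No — D_KL(P||Q) ≠ D_KL(Q||P) for this pair.

D_KL(P||Q) = Σ P(x) log₂(P(x)/Q(x))

Computing term by term:
  P(1)·log₂(P(1)/Q(1)) = (29/36)·log₂((29/36)/(17/18)) = -0.18486
  P(2)·log₂(P(2)/Q(2)) = (7/36)·log₂((7/36)/(1/18)) = 0.35143

D_KL(P||Q) = -0.18486 + 0.35143 = 0.16657 ≈ 0.1666 bits

D_KL(Q||P) = Σ Q(x) log₂(Q(x)/P(x))

Computing term by term:
  Q(1)·log₂(Q(1)/P(1)) = (17/18)·log₂((17/18)/(29/36)) = 0.21673
  Q(2)·log₂(Q(2)/P(2)) = (1/18)·log₂((1/18)/(7/36)) = -0.10041

D_KL(Q||P) = 0.21673 - 0.10041 = 0.11632 ≈ 0.1163 bits

These are NOT equal (difference: 0.0503 bits). KL divergence is asymmetric: D_KL(P||Q) ≠ D_KL(Q||P) in general.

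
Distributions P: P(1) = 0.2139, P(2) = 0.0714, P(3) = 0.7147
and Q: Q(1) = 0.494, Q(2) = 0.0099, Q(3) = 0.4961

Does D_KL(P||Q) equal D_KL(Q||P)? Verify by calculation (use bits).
D_KL(P||Q) = 0.3217 bits, D_KL(Q||P) = 0.3070 bits. No — D_KL(P||Q) ≠ D_KL(Q||P) for this pair.

D_KL(P||Q) = Σ P(x) log₂(P(x)/Q(x))

Computing term by term:
  P(1)·log₂(P(1)/Q(1)) = 0.2139·log₂(0.2139/0.494) = -0.25830
  P(2)·log₂(P(2)/Q(2)) = 0.0714·log₂(0.0714/0.0099) = 0.20352
  P(3)·log₂(P(3)/Q(3)) = 0.7147·log₂(0.7147/0.4961) = 0.37644

D_KL(P||Q) = -0.25830 + 0.20352 + 0.37644 = 0.32166 ≈ 0.3217 bits

D_KL(Q||P) = Σ Q(x) log₂(Q(x)/P(x))

Computing term by term:
  Q(1)·log₂(Q(1)/P(1)) = 0.494·log₂(0.494/0.2139) = 0.59654
  Q(2)·log₂(Q(2)/P(2)) = 0.0099·log₂(0.0099/0.0714) = -0.02822
  Q(3)·log₂(Q(3)/P(3)) = 0.4961·log₂(0.4961/0.7147) = -0.26130

D_KL(Q||P) = 0.59654 - 0.02822 - 0.26130 = 0.30702 ≈ 0.3070 bits

These are NOT equal (difference: 0.0147 bits). KL divergence is asymmetric: D_KL(P||Q) ≠ D_KL(Q||P) in general.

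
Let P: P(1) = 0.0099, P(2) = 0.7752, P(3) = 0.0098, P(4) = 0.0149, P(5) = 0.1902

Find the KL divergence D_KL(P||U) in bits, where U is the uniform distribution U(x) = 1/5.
1.3600 bits

U(i) = 1/5 for all i

D_KL(P||U) = Σ P(x) log₂(P(x) / (1/5))
           = Σ P(x) log₂(P(x)) + log₂(5)
           = log₂(5) - H(P)

H(P) = -Σ P(x) log₂(P(x)):
  -P(1)·log₂(P(1)) = -(0.0099)·log₂(0.0099) = 0.06592
  -P(2)·log₂(P(2)) = -(0.7752)·log₂(0.7752) = 0.28478
  -P(3)·log₂(P(3)) = -(0.0098)·log₂(0.0098) = 0.06540
  -P(4)·log₂(P(4)) = -(0.0149)·log₂(0.0149) = 0.09042
  -P(5)·log₂(P(5)) = -(0.1902)·log₂(0.1902) = 0.45542
H(P) = 0.06592 + 0.28478 + 0.06540 + 0.09042 + 0.45542 = 0.96194 bits

log₂(5) = 2.32193 bits

D_KL(P||U) = 2.32193 - 0.96194 = 1.35999 ≈ 1.3600 bits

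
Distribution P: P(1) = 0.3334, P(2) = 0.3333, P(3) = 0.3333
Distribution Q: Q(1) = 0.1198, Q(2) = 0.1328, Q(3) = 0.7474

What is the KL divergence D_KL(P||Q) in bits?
0.5465 bits

D_KL(P||Q) = Σ P(x) log₂(P(x)/Q(x))

Computing term by term:
  P(1)·log₂(P(1)/Q(1)) = 0.3334·log₂(0.3334/0.1198) = 0.49231
  P(2)·log₂(P(2)/Q(2)) = 0.3333·log₂(0.3333/0.1328) = 0.44248
  P(3)·log₂(P(3)/Q(3)) = 0.3333·log₂(0.3333/0.7474) = -0.38831

D_KL(P||Q) = 0.49231 + 0.44248 - 0.38831 = 0.54648 ≈ 0.5465 bits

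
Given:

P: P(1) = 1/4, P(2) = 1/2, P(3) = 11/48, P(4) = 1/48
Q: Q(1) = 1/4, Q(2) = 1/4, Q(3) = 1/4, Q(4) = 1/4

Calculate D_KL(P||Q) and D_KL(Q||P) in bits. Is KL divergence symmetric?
D_KL(P||Q) = 0.3965 bits, D_KL(Q||P) = 0.6776 bits. No, KL divergence is not symmetric.

D_KL(P||Q) = Σ P(x) log₂(P(x)/Q(x))

Computing term by term:
  P(1)·log₂(P(1)/Q(1)) = (1/4)·log₂((1/4)/(1/4)) = 0.00000
  P(2)·log₂(P(2)/Q(2)) = (1/2)·log₂((1/2)/(1/4)) = 0.50000
  P(3)·log₂(P(3)/Q(3)) = (11/48)·log₂((11/48)/(1/4)) = -0.02877
  P(4)·log₂(P(4)/Q(4)) = (1/48)·log₂((1/48)/(1/4)) = -0.07469

D_KL(P||Q) = 0.00000 + 0.50000 - 0.02877 - 0.07469 = 0.39654 ≈ 0.3965 bits

D_KL(Q||P) = Σ Q(x) log₂(Q(x)/P(x))

Computing term by term:
  Q(1)·log₂(Q(1)/P(1)) = (1/4)·log₂((1/4)/(1/4)) = 0.00000
  Q(2)·log₂(Q(2)/P(2)) = (1/4)·log₂((1/4)/(1/2)) = -0.25000
  Q(3)·log₂(Q(3)/P(3)) = (1/4)·log₂((1/4)/(11/48)) = 0.03138
  Q(4)·log₂(Q(4)/P(4)) = (1/4)·log₂((1/4)/(1/48)) = 0.89624

D_KL(Q||P) = 0.00000 - 0.25000 + 0.03138 + 0.89624 = 0.67762 ≈ 0.6776 bits

These are NOT equal (difference: 0.2811 bits). KL divergence is asymmetric: D_KL(P||Q) ≠ D_KL(Q||P) in general.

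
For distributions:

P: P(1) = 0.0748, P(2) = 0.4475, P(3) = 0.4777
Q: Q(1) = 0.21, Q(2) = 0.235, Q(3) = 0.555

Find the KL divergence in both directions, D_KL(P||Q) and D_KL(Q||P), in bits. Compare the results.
D_KL(P||Q) = 0.2011 bits, D_KL(Q||P) = 0.2145 bits. D_KL(Q||P) is larger than D_KL(P||Q) by 0.0134 bits; the two directions differ.

D_KL(P||Q) = Σ P(x) log₂(P(x)/Q(x))

Computing term by term:
  P(1)·log₂(P(1)/Q(1)) = 0.0748·log₂(0.0748/0.21) = -0.11140
  P(2)·log₂(P(2)/Q(2)) = 0.4475·log₂(0.4475/0.235) = 0.41583
  P(3)·log₂(P(3)/Q(3)) = 0.4777·log₂(0.4777/0.555) = -0.10337

D_KL(P||Q) = -0.11140 + 0.41583 - 0.10337 = 0.20106 ≈ 0.2011 bits

D_KL(Q||P) = Σ Q(x) log₂(Q(x)/P(x))

Computing term by term:
  Q(1)·log₂(Q(1)/P(1)) = 0.21·log₂(0.21/0.0748) = 0.31275
  Q(2)·log₂(Q(2)/P(2)) = 0.235·log₂(0.235/0.4475) = -0.21837
  Q(3)·log₂(Q(3)/P(3)) = 0.555·log₂(0.555/0.4777) = 0.12009

D_KL(Q||P) = 0.31275 - 0.21837 + 0.12009 = 0.21447 ≈ 0.2145 bits

These are NOT equal (difference: 0.0134 bits). KL divergence is asymmetric: D_KL(P||Q) ≠ D_KL(Q||P) in general.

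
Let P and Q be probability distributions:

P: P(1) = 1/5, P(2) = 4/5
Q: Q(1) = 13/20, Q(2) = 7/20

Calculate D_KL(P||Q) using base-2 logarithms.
0.6140 bits

D_KL(P||Q) = Σ P(x) log₂(P(x)/Q(x))

Computing term by term:
  P(1)·log₂(P(1)/Q(1)) = (1/5)·log₂((1/5)/(13/20)) = -0.34009
  P(2)·log₂(P(2)/Q(2)) = (4/5)·log₂((4/5)/(7/20)) = 0.95412

D_KL(P||Q) = -0.34009 + 0.95412 = 0.61403 ≈ 0.6140 bits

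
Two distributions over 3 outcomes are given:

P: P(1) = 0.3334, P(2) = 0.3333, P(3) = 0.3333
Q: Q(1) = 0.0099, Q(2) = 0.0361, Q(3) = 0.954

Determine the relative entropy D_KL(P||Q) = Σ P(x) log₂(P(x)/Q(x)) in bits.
2.2547 bits

D_KL(P||Q) = Σ P(x) log₂(P(x)/Q(x))

Computing term by term:
  P(1)·log₂(P(1)/Q(1)) = 0.3334·log₂(0.3334/0.0099) = 1.69157
  P(2)·log₂(P(2)/Q(2)) = 0.3333·log₂(0.3333/0.0361) = 1.06881
  P(3)·log₂(P(3)/Q(3)) = 0.3333·log₂(0.3333/0.954) = -0.50567

D_KL(P||Q) = 1.69157 + 1.06881 - 0.50567 = 2.25471 ≈ 2.2547 bits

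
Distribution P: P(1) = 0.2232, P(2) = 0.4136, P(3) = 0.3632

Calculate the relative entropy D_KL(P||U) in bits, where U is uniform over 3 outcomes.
0.0446 bits

U(i) = 1/3 for all i

D_KL(P||U) = Σ P(x) log₂(P(x) / (1/3))
           = Σ P(x) log₂(P(x)) + log₂(3)
           = log₂(3) - H(P)

H(P) = -Σ P(x) log₂(P(x)):
  -P(1)·log₂(P(1)) = -(0.2232)·log₂(0.2232) = 0.48291
  -P(2)·log₂(P(2)) = -(0.4136)·log₂(0.4136) = 0.52680
  -P(3)·log₂(P(3)) = -(0.3632)·log₂(0.3632) = 0.53069
H(P) = 0.48291 + 0.52680 + 0.53069 = 1.54040 bits

log₂(3) = 1.58496 bits

D_KL(P||U) = 1.58496 - 1.54040 = 0.04456 ≈ 0.0446 bits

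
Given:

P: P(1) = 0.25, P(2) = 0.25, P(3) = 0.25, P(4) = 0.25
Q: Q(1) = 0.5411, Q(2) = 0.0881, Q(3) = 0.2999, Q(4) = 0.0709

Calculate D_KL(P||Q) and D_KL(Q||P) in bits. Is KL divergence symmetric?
D_KL(P||Q) = 0.4866 bits, D_KL(Q||P) = 0.4200 bits. No, KL divergence is not symmetric.

D_KL(P||Q) = Σ P(x) log₂(P(x)/Q(x))

Computing term by term:
  P(1)·log₂(P(1)/Q(1)) = 0.25·log₂(0.25/0.5411) = -0.27849
  P(2)·log₂(P(2)/Q(2)) = 0.25·log₂(0.25/0.0881) = 0.37618
  P(3)·log₂(P(3)/Q(3)) = 0.25·log₂(0.25/0.2999) = -0.06564
  P(4)·log₂(P(4)/Q(4)) = 0.25·log₂(0.25/0.0709) = 0.45452

D_KL(P||Q) = -0.27849 + 0.37618 - 0.06564 + 0.45452 = 0.48657 ≈ 0.4866 bits

D_KL(Q||P) = Σ Q(x) log₂(Q(x)/P(x))

Computing term by term:
  Q(1)·log₂(Q(1)/P(1)) = 0.5411·log₂(0.5411/0.25) = 0.60277
  Q(2)·log₂(Q(2)/P(2)) = 0.0881·log₂(0.0881/0.25) = -0.13257
  Q(3)·log₂(Q(3)/P(3)) = 0.2999·log₂(0.2999/0.25) = 0.07874
  Q(4)·log₂(Q(4)/P(4)) = 0.0709·log₂(0.0709/0.25) = -0.12890

D_KL(Q||P) = 0.60277 - 0.13257 + 0.07874 - 0.12890 = 0.42004 ≈ 0.4200 bits

These are NOT equal (difference: 0.0666 bits). KL divergence is asymmetric: D_KL(P||Q) ≠ D_KL(Q||P) in general.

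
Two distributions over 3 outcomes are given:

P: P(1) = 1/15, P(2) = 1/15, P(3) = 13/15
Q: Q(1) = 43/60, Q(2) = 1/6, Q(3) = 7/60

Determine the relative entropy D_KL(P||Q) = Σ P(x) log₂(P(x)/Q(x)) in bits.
2.1908 bits

D_KL(P||Q) = Σ P(x) log₂(P(x)/Q(x))

Computing term by term:
  P(1)·log₂(P(1)/Q(1)) = (1/15)·log₂((1/15)/(43/60)) = -0.22842
  P(2)·log₂(P(2)/Q(2)) = (1/15)·log₂((1/15)/(1/6)) = -0.08813
  P(3)·log₂(P(3)/Q(3)) = (13/15)·log₂((13/15)/(7/60)) = 2.50734

D_KL(P||Q) = -0.22842 - 0.08813 + 2.50734 = 2.19079 ≈ 2.1908 bits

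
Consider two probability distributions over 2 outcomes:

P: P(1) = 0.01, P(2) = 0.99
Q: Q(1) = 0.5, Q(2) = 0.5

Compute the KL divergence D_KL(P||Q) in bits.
0.9192 bits

D_KL(P||Q) = Σ P(x) log₂(P(x)/Q(x))

Computing term by term:
  P(1)·log₂(P(1)/Q(1)) = 0.01·log₂(0.01/0.5) = -0.05644
  P(2)·log₂(P(2)/Q(2)) = 0.99·log₂(0.99/0.5) = 0.97565

D_KL(P||Q) = -0.05644 + 0.97565 = 0.91921 ≈ 0.9192 bits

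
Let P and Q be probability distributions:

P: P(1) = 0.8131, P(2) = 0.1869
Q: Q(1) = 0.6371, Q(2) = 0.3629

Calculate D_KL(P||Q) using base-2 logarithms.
0.1072 bits

D_KL(P||Q) = Σ P(x) log₂(P(x)/Q(x))

Computing term by term:
  P(1)·log₂(P(1)/Q(1)) = 0.8131·log₂(0.8131/0.6371) = 0.28614
  P(2)·log₂(P(2)/Q(2)) = 0.1869·log₂(0.1869/0.3629) = -0.17892

D_KL(P||Q) = 0.28614 - 0.17892 = 0.10722 ≈ 0.1072 bits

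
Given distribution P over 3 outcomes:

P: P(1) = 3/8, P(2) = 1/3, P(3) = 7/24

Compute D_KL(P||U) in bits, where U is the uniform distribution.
0.0075 bits

U(i) = 1/3 for all i

D_KL(P||U) = Σ P(x) log₂(P(x) / (1/3))
           = Σ P(x) log₂(P(x)) + log₂(3)
           = log₂(3) - H(P)

H(P) = -Σ P(x) log₂(P(x)):
  -P(1)·log₂(P(1)) = -(3/8)·log₂(3/8) = 0.53064
  -P(2)·log₂(P(2)) = -(1/3)·log₂(1/3) = 0.52832
  -P(3)·log₂(P(3)) = -(7/24)·log₂(7/24) = 0.51847
H(P) = 0.53064 + 0.52832 + 0.51847 = 1.57743 bits

log₂(3) = 1.58496 bits

D_KL(P||U) = 1.58496 - 1.57743 = 0.00753 ≈ 0.0075 bits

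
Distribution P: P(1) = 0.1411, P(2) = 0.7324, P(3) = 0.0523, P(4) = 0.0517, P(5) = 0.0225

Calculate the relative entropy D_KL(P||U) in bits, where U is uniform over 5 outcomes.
1.0275 bits

U(i) = 1/5 for all i

D_KL(P||U) = Σ P(x) log₂(P(x) / (1/5))
           = Σ P(x) log₂(P(x)) + log₂(5)
           = log₂(5) - H(P)

H(P) = -Σ P(x) log₂(P(x)):
  -P(1)·log₂(P(1)) = -(0.1411)·log₂(0.1411) = 0.39864
  -P(2)·log₂(P(2)) = -(0.7324)·log₂(0.7324) = 0.32906
  -P(3)·log₂(P(3)) = -(0.0523)·log₂(0.0523) = 0.22264
  -P(4)·log₂(P(4)) = -(0.0517)·log₂(0.0517) = 0.22095
  -P(5)·log₂(P(5)) = -(0.0225)·log₂(0.0225) = 0.12316
H(P) = 0.39864 + 0.32906 + 0.22264 + 0.22095 + 0.12316 = 1.29445 bits

log₂(5) = 2.32193 bits

D_KL(P||U) = 2.32193 - 1.29445 = 1.02748 ≈ 1.0275 bits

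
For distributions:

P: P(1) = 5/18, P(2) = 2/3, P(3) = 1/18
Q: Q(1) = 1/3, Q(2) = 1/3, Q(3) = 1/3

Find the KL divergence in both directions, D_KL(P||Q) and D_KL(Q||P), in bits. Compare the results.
D_KL(P||Q) = 0.4500 bits, D_KL(Q||P) = 0.6160 bits. D_KL(Q||P) is larger than D_KL(P||Q) by 0.1660 bits; the two directions differ.

D_KL(P||Q) = Σ P(x) log₂(P(x)/Q(x))

Computing term by term:
  P(1)·log₂(P(1)/Q(1)) = (5/18)·log₂((5/18)/(1/3)) = -0.07307
  P(2)·log₂(P(2)/Q(2)) = (2/3)·log₂((2/3)/(1/3)) = 0.66667
  P(3)·log₂(P(3)/Q(3)) = (1/18)·log₂((1/18)/(1/3)) = -0.14361

D_KL(P||Q) = -0.07307 + 0.66667 - 0.14361 = 0.44999 ≈ 0.4500 bits

D_KL(Q||P) = Σ Q(x) log₂(Q(x)/P(x))

Computing term by term:
  Q(1)·log₂(Q(1)/P(1)) = (1/3)·log₂((1/3)/(5/18)) = 0.08768
  Q(2)·log₂(Q(2)/P(2)) = (1/3)·log₂((1/3)/(2/3)) = -0.33333
  Q(3)·log₂(Q(3)/P(3)) = (1/3)·log₂((1/3)/(1/18)) = 0.86165

D_KL(Q||P) = 0.08768 - 0.33333 + 0.86165 = 0.61600 ≈ 0.6160 bits

These are NOT equal (difference: 0.1660 bits). KL divergence is asymmetric: D_KL(P||Q) ≠ D_KL(Q||P) in general.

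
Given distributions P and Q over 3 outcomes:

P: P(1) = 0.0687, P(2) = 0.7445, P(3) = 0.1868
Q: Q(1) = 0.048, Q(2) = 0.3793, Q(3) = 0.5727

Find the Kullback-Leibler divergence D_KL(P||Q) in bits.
0.4580 bits

D_KL(P||Q) = Σ P(x) log₂(P(x)/Q(x))

Computing term by term:
  P(1)·log₂(P(1)/Q(1)) = 0.0687·log₂(0.0687/0.048) = 0.03554
  P(2)·log₂(P(2)/Q(2)) = 0.7445·log₂(0.7445/0.3793) = 0.72435
  P(3)·log₂(P(3)/Q(3)) = 0.1868·log₂(0.1868/0.5727) = -0.30192

D_KL(P||Q) = 0.03554 + 0.72435 - 0.30192 = 0.45797 ≈ 0.4580 bits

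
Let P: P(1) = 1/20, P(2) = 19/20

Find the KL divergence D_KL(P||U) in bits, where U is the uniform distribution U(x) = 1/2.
0.7136 bits

U(i) = 1/2 for all i

D_KL(P||U) = Σ P(x) log₂(P(x) / (1/2))
           = Σ P(x) log₂(P(x)) + log₂(2)
           = log₂(2) - H(P)

H(P) = -Σ P(x) log₂(P(x)):
  -P(1)·log₂(P(1)) = -(1/20)·log₂(1/20) = 0.21610
  -P(2)·log₂(P(2)) = -(19/20)·log₂(19/20) = 0.07030
H(P) = 0.21610 + 0.07030 = 0.28640 bits

log₂(2) = 1.00000 bits

D_KL(P||U) = 1.00000 - 0.28640 = 0.71360 ≈ 0.7136 bits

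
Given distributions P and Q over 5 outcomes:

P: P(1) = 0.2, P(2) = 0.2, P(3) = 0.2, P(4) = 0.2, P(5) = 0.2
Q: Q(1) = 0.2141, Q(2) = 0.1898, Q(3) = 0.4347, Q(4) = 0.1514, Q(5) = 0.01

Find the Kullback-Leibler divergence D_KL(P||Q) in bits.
0.7162 bits

D_KL(P||Q) = Σ P(x) log₂(P(x)/Q(x))

Computing term by term:
  P(1)·log₂(P(1)/Q(1)) = 0.2·log₂(0.2/0.2141) = -0.01966
  P(2)·log₂(P(2)/Q(2)) = 0.2·log₂(0.2/0.1898) = 0.01510
  P(3)·log₂(P(3)/Q(3)) = 0.2·log₂(0.2/0.4347) = -0.22400
  P(4)·log₂(P(4)/Q(4)) = 0.2·log₂(0.2/0.1514) = 0.08033
  P(5)·log₂(P(5)/Q(5)) = 0.2·log₂(0.2/0.01) = 0.86439

D_KL(P||Q) = -0.01966 + 0.01510 - 0.22400 + 0.08033 + 0.86439 = 0.71616 ≈ 0.7162 bits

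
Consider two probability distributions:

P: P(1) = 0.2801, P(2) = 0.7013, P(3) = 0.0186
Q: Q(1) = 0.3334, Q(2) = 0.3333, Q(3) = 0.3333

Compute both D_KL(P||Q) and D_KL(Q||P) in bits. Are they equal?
D_KL(P||Q) = 0.6048 bits, D_KL(Q||P) = 1.1138 bits. No, they are not equal.

D_KL(P||Q) = Σ P(x) log₂(P(x)/Q(x))

Computing term by term:
  P(1)·log₂(P(1)/Q(1)) = 0.2801·log₂(0.2801/0.3334) = -0.07039
  P(2)·log₂(P(2)/Q(2)) = 0.7013·log₂(0.7013/0.3333) = 0.75264
  P(3)·log₂(P(3)/Q(3)) = 0.0186·log₂(0.0186/0.3333) = -0.07744

D_KL(P||Q) = -0.07039 + 0.75264 - 0.07744 = 0.60481 ≈ 0.6048 bits

D_KL(Q||P) = Σ Q(x) log₂(Q(x)/P(x))

Computing term by term:
  Q(1)·log₂(Q(1)/P(1)) = 0.3334·log₂(0.3334/0.2801) = 0.08379
  Q(2)·log₂(Q(2)/P(2)) = 0.3333·log₂(0.3333/0.7013) = -0.35770
  Q(3)·log₂(Q(3)/P(3)) = 0.3333·log₂(0.3333/0.0186) = 1.38768

D_KL(Q||P) = 0.08379 - 0.35770 + 1.38768 = 1.11377 ≈ 1.1138 bits

These are NOT equal (difference: 0.5090 bits). KL divergence is asymmetric: D_KL(P||Q) ≠ D_KL(Q||P) in general.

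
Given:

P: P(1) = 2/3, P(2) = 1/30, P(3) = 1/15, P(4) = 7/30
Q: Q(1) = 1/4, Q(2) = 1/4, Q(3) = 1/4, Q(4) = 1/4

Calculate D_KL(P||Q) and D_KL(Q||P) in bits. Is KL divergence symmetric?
D_KL(P||Q) = 0.6961 bits, D_KL(Q||P) = 0.8746 bits. No, KL divergence is not symmetric.

D_KL(P||Q) = Σ P(x) log₂(P(x)/Q(x))

Computing term by term:
  P(1)·log₂(P(1)/Q(1)) = (2/3)·log₂((2/3)/(1/4)) = 0.94336
  P(2)·log₂(P(2)/Q(2)) = (1/30)·log₂((1/30)/(1/4)) = -0.09690
  P(3)·log₂(P(3)/Q(3)) = (1/15)·log₂((1/15)/(1/4)) = -0.12713
  P(4)·log₂(P(4)/Q(4)) = (7/30)·log₂((7/30)/(1/4)) = -0.02322

D_KL(P||Q) = 0.94336 - 0.09690 - 0.12713 - 0.02322 = 0.69611 ≈ 0.6961 bits

D_KL(Q||P) = Σ Q(x) log₂(Q(x)/P(x))

Computing term by term:
  Q(1)·log₂(Q(1)/P(1)) = (1/4)·log₂((1/4)/(2/3)) = -0.35376
  Q(2)·log₂(Q(2)/P(2)) = (1/4)·log₂((1/4)/(1/30)) = 0.72672
  Q(3)·log₂(Q(3)/P(3)) = (1/4)·log₂((1/4)/(1/15)) = 0.47672
  Q(4)·log₂(Q(4)/P(4)) = (1/4)·log₂((1/4)/(7/30)) = 0.02488

D_KL(Q||P) = -0.35376 + 0.72672 + 0.47672 + 0.02488 = 0.87456 ≈ 0.8746 bits

These are NOT equal (difference: 0.1785 bits). KL divergence is asymmetric: D_KL(P||Q) ≠ D_KL(Q||P) in general.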